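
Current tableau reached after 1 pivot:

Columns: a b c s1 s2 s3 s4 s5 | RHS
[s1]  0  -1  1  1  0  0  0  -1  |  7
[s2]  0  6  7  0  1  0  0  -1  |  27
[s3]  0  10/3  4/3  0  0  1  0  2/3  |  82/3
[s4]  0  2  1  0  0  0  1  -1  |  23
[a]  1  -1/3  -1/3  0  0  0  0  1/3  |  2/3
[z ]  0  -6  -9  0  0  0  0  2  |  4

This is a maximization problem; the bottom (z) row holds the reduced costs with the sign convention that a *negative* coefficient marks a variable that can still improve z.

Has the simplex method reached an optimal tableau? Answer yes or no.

no

Column b has objective-row coefficient -6, which is negative; an improving pivot exists, so not yet optimal.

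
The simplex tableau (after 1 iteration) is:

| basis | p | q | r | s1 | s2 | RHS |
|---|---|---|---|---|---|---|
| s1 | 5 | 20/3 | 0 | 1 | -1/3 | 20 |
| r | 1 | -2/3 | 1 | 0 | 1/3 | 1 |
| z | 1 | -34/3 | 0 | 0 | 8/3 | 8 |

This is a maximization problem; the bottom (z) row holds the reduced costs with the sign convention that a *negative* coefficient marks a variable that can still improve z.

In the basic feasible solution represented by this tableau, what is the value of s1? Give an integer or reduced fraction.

20

s1 is basic (row 1); its value is the RHS of that row: 20.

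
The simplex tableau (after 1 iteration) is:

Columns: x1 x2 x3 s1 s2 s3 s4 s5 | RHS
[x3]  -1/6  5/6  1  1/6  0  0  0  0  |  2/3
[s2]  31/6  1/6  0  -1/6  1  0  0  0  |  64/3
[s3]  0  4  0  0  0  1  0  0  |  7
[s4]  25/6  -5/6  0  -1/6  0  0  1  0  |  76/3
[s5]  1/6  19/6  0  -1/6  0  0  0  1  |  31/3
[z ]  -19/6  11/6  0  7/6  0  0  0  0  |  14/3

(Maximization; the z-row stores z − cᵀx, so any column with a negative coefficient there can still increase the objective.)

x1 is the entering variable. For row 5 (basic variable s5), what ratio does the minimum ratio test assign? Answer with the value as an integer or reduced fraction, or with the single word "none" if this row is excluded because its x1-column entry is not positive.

62

Ratio = RHS / (x1 entry) = (31/3) / (1/6) = 62.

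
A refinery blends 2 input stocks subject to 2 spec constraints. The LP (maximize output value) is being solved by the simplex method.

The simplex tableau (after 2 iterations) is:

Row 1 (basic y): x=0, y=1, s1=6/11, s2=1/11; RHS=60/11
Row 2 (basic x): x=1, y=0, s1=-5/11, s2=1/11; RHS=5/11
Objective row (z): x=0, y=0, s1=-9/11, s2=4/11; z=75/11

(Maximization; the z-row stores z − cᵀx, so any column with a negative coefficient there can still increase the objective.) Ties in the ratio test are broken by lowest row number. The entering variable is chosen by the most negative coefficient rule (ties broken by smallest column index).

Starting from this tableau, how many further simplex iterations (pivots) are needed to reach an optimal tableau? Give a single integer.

pivot: s1 in, y out → z = 15
No improving column remains; optimal.

1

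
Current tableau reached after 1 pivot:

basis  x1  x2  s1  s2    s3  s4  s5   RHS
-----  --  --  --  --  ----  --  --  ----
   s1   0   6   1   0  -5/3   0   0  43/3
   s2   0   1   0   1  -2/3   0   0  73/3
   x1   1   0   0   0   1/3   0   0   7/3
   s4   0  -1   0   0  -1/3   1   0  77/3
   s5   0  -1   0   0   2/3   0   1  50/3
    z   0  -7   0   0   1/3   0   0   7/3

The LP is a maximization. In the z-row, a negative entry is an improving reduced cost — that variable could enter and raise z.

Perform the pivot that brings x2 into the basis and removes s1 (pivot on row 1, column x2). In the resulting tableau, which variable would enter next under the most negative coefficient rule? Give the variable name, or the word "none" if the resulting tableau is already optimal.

Pivot element 6. New z-row = old z-row − (-7)·(row 1/6).
Updated z-row coefficients: x1: 0, x2: 0, s1: 7/6, s2: 0, s3: -29/18, s4: 0, s5: 0.
The most negative is -29/18 in column s3, so s3 would enter next.

s3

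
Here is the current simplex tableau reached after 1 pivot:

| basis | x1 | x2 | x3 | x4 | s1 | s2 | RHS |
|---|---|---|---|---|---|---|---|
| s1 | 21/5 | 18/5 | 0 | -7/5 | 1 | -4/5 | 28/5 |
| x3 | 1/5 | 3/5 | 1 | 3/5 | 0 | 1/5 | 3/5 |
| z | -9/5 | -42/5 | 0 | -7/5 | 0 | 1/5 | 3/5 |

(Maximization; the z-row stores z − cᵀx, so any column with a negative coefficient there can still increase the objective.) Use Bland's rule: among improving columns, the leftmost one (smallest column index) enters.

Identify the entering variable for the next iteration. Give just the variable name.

Objective-row coefficients: x1: -9/5, x2: -42/5, x3: 0, x4: -7/5, s1: 0, s2: 1/5.
Improving columns: x1, x2, x4. Bland's rule picks the smallest column index → x1.

x1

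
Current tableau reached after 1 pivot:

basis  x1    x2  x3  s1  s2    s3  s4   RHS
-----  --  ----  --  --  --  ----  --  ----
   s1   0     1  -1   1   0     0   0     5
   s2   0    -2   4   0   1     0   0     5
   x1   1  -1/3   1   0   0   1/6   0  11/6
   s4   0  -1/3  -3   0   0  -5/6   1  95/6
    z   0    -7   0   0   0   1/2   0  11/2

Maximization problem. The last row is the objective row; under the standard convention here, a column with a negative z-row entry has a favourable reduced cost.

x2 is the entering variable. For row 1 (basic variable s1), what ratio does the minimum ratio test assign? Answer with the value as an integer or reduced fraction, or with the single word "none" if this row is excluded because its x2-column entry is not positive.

Ratio = RHS / (x2 entry) = 5 / 1 = 5.

5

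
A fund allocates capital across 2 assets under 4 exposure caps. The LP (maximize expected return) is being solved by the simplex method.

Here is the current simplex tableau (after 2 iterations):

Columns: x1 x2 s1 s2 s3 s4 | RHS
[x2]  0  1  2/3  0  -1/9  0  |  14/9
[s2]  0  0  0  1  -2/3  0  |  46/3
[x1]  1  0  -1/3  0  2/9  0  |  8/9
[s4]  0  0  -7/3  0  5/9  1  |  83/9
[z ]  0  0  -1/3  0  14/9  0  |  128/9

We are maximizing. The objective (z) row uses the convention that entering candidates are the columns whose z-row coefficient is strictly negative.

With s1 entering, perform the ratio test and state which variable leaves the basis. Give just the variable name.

x2

Ratios: row 1 (x2): (14/9)/(2/3) = 7/3; row 2 (s2): entry 0 ≤ 0, skip; row 3 (x1): entry -1/3 ≤ 0, skip; row 4 (s4): entry -7/3 ≤ 0, skip.
Minimum ratio 7/3 is in the x2 row, so x2 leaves.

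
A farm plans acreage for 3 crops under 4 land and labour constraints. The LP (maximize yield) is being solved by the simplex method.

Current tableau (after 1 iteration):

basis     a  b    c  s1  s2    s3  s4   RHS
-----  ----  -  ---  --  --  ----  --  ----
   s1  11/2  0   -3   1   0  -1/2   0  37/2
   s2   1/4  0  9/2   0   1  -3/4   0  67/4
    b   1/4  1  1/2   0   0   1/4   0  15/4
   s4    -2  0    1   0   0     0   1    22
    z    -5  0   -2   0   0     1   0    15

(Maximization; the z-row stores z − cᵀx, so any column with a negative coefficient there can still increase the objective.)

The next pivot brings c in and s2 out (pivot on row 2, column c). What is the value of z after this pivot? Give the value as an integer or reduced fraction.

Minimum ratio for c: (67/4)/(9/2) = 67/18.
z changes by −(z-row coeff of c)·ratio = −(-2)·(67/18) = 67/9.
New z = 15 + (67/9) = 202/9.

202/9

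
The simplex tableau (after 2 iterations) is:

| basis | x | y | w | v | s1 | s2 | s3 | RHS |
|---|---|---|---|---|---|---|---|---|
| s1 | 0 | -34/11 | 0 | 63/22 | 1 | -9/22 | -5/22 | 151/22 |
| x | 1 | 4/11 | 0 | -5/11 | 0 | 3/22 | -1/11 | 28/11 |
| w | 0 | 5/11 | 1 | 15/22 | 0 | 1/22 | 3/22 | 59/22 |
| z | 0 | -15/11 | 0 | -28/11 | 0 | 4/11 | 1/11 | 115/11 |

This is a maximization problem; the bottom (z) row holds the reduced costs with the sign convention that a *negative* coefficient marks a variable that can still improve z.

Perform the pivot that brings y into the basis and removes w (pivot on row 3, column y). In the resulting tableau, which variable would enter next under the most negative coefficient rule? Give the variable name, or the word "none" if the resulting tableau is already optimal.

Pivot element 5/11. New z-row = old z-row − (-15/11)·(row 3/(5/11)).
Updated z-row coefficients: x: 0, y: 0, w: 3, v: -1/2, s1: 0, s2: 1/2, s3: 1/2.
The most negative is -1/2 in column v, so v would enter next.

v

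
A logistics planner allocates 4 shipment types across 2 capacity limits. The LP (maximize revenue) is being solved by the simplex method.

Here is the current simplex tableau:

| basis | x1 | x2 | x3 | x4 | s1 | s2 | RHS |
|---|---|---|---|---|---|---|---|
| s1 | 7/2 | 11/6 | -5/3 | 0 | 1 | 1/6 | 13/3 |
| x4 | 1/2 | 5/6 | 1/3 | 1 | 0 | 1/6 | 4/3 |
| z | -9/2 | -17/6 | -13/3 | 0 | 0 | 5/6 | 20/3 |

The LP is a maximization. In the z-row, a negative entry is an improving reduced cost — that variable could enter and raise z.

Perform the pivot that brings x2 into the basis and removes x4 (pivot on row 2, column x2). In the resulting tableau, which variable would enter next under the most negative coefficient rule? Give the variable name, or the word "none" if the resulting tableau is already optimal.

Pivot element 5/6. New z-row = old z-row − (-17/6)·(row 2/(5/6)).
Updated z-row coefficients: x1: -14/5, x2: 0, x3: -16/5, x4: 17/5, s1: 0, s2: 7/5.
The most negative is -16/5 in column x3, so x3 would enter next.

x3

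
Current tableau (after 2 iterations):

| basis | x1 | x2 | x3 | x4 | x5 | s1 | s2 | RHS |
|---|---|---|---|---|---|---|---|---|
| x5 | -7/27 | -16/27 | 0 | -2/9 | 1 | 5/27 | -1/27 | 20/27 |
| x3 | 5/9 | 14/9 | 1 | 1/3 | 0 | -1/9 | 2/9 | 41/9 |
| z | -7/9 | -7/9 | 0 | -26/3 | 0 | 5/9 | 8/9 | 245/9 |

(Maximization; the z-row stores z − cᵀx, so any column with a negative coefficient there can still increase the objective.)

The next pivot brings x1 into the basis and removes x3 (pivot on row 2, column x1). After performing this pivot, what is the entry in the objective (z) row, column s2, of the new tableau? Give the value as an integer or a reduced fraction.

Pivot element is row 2, column x1: 5/9.
Normalize row 2: new (row 2, s2) = (2/9)/(5/9) = 2/5.
z-row ← z-row − (-7/9)·(new row 2): 8/9 − (-7/9)·(2/5) = 6/5.

6/5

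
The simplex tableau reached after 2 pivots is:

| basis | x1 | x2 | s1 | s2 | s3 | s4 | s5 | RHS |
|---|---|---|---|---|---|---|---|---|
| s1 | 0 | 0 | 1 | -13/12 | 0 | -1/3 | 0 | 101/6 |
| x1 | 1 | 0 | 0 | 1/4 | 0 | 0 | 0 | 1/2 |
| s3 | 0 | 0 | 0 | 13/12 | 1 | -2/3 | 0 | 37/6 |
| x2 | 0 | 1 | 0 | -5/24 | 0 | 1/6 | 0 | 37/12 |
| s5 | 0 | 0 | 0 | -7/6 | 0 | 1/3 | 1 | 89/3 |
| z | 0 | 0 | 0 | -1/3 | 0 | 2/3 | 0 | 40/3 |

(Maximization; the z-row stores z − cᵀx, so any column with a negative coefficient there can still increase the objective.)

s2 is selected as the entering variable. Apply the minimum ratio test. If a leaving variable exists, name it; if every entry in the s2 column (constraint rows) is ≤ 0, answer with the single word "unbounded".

x1

Ratios: row 1 (s1): entry -13/12 ≤ 0, skip; row 2 (x1): (1/2)/(1/4) = 2; row 3 (s3): (37/6)/(13/12) = 74/13; row 4 (x2): entry -5/24 ≤ 0, skip; row 5 (s5): entry -7/6 ≤ 0, skip.
Minimum ratio is in the x1 row, so x1 leaves.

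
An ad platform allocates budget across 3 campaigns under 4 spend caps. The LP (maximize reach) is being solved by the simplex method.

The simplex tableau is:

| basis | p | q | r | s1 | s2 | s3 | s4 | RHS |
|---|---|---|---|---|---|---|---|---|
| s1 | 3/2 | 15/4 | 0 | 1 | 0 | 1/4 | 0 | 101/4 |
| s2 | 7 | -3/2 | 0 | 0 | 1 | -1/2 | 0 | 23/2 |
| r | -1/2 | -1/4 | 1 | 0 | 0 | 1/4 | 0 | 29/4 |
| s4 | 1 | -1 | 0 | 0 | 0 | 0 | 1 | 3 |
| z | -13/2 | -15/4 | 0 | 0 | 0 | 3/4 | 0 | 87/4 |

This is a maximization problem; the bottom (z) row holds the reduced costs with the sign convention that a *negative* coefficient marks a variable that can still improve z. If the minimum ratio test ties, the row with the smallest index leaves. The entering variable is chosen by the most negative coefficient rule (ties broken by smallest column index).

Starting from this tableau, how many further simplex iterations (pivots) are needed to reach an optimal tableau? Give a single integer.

pivot: p in, s2 out → z = 227/7
pivot: q in, s1 out → z = 1163/19
No improving column remains; optimal.

2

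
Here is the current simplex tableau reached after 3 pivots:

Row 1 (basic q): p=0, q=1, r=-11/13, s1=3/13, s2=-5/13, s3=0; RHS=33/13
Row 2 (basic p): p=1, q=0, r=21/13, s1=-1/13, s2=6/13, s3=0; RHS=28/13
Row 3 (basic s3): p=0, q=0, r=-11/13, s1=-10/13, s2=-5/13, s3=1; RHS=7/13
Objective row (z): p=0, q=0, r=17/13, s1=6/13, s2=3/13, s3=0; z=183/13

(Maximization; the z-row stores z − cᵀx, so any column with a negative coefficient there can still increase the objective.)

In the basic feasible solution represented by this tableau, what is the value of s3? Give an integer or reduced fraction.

7/13

s3 is basic (row 3); its value is the RHS of that row: 7/13.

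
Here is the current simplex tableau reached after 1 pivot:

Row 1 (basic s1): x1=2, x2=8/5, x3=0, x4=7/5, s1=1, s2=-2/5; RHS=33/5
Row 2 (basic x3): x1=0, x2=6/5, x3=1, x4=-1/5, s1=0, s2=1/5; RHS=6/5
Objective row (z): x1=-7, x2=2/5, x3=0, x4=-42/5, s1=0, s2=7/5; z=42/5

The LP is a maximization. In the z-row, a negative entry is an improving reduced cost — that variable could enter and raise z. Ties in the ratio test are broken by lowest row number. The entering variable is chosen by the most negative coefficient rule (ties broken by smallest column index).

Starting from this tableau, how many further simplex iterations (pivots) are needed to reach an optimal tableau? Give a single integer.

2

pivot: x4 in, s1 out → z = 48
pivot: s2 in, x3 out → z = 63
No improving column remains; optimal.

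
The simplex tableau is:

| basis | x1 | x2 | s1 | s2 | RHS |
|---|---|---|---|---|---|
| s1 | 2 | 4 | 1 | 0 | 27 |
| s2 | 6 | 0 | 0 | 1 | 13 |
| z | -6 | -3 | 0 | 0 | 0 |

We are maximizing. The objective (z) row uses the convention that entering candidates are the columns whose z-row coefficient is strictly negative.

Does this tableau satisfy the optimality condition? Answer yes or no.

no

Column x1 has objective-row coefficient -6, which is negative; an improving pivot exists, so not yet optimal.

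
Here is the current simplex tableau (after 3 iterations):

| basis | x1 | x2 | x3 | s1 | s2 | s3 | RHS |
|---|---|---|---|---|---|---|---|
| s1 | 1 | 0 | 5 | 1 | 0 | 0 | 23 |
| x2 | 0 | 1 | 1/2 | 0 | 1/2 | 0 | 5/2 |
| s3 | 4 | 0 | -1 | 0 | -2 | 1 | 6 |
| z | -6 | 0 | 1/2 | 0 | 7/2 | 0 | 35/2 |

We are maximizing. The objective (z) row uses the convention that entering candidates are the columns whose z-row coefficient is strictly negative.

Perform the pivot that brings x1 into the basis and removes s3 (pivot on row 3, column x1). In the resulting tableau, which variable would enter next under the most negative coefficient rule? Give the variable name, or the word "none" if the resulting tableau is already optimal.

x3

Pivot element 4. New z-row = old z-row − (-6)·(row 3/4).
Updated z-row coefficients: x1: 0, x2: 0, x3: -1, s1: 0, s2: 1/2, s3: 3/2.
The most negative is -1 in column x3, so x3 would enter next.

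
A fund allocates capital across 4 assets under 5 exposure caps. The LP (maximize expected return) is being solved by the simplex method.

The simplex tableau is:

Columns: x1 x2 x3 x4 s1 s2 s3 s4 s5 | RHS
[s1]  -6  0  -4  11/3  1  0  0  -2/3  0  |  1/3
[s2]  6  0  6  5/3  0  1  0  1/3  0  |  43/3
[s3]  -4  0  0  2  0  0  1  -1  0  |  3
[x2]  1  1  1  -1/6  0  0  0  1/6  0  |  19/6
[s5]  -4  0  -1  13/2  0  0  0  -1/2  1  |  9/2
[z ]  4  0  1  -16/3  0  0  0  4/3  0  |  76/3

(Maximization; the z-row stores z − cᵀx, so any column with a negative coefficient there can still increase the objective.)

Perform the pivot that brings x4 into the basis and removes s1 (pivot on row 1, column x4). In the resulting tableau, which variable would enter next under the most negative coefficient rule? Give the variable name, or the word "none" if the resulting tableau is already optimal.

x3

Pivot element 11/3. New z-row = old z-row − (-16/3)·(row 1/(11/3)).
Updated z-row coefficients: x1: -52/11, x2: 0, x3: -53/11, x4: 0, s1: 16/11, s2: 0, s3: 0, s4: 4/11, s5: 0.
The most negative is -53/11 in column x3, so x3 would enter next.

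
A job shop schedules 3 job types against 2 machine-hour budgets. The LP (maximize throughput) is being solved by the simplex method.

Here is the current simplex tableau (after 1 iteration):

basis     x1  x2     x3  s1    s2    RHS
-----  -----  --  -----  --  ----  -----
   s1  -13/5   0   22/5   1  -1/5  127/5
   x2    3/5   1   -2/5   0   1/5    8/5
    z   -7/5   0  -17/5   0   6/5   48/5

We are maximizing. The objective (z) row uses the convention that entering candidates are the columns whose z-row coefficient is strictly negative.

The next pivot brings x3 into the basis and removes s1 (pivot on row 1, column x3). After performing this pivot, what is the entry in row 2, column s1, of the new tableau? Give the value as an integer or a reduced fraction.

Pivot element is row 1, column x3: 22/5.
Normalize row 1: new (row 1, s1) = 1/(22/5) = 5/22.
row 2 ← row 2 − (-2/5)·(new row 1): 0 − (-2/5)·(5/22) = 1/11.

1/11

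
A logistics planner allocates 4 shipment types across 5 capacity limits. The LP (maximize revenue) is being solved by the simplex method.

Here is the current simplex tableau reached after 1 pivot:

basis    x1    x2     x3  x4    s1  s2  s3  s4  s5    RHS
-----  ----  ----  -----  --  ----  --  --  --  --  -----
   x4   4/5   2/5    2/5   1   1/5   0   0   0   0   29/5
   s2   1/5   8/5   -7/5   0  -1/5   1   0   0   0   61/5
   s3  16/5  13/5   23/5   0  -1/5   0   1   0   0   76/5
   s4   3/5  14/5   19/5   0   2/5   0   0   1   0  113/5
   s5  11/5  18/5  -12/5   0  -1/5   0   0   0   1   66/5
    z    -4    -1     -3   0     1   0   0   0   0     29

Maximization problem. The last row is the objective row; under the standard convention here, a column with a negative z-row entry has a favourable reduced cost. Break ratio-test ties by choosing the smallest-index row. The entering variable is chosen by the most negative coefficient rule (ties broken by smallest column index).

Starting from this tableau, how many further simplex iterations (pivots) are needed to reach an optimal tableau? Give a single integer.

pivot: x1 in, s3 out → z = 48
No improving column remains; optimal.

1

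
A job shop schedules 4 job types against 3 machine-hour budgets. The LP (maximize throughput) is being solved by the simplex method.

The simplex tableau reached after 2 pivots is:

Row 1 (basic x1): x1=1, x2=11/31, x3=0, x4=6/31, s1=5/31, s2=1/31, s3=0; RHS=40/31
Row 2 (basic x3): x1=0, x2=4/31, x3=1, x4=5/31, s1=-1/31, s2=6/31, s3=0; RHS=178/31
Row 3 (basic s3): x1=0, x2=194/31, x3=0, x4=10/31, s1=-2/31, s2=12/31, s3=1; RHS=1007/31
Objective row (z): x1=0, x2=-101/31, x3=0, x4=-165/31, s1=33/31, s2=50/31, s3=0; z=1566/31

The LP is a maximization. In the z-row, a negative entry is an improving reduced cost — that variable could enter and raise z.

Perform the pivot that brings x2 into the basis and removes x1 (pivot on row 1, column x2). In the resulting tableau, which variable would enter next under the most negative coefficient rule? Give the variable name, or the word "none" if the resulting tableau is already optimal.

Pivot element 11/31. New z-row = old z-row − (-101/31)·(row 1/(11/31)).
Updated z-row coefficients: x1: 101/11, x2: 0, x3: 0, x4: -39/11, s1: 28/11, s2: 21/11, s3: 0.
The most negative is -39/11 in column x4, so x4 would enter next.

x4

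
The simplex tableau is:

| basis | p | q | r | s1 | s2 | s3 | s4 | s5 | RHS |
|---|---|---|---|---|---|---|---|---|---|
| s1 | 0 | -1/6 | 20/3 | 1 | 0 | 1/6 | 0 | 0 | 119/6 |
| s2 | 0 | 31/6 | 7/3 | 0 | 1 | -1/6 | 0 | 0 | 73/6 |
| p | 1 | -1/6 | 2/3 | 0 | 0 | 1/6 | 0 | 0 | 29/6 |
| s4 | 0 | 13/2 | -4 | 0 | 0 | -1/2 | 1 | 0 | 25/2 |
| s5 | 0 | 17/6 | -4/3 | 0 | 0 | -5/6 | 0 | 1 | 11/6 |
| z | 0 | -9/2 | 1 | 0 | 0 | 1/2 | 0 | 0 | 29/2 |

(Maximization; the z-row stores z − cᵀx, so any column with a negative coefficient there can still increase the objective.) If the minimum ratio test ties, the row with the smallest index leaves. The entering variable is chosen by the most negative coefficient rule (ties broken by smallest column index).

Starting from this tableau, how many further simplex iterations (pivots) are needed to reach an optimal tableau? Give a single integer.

pivot: q in, s5 out → z = 296/17
pivot: r in, s2 out → z = 526/27
pivot: s3 in, s4 out → z = 3061/136
No improving column remains; optimal.

3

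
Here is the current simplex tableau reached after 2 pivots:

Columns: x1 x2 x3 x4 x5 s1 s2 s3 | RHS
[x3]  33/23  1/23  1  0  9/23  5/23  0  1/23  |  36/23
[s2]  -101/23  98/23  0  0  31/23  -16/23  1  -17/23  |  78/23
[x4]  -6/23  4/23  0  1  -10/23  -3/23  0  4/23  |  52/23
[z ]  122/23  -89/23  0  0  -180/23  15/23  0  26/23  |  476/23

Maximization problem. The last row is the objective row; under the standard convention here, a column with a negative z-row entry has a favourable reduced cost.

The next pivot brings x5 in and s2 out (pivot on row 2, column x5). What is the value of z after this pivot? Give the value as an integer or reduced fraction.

1252/31

Minimum ratio for x5: (78/23)/(31/23) = 78/31.
z changes by −(z-row coeff of x5)·ratio = −(-180/23)·(78/31) = 14040/713.
New z = 476/23 + (14040/713) = 1252/31.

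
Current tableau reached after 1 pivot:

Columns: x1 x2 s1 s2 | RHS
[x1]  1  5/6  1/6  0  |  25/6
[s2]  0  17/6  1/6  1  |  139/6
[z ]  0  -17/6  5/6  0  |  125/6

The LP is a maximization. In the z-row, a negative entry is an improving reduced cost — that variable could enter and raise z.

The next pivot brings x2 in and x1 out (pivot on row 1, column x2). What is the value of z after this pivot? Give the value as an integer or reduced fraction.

35

Minimum ratio for x2: (25/6)/(5/6) = 5.
z changes by −(z-row coeff of x2)·ratio = −(-17/6)·5 = 85/6.
New z = 125/6 + (85/6) = 35.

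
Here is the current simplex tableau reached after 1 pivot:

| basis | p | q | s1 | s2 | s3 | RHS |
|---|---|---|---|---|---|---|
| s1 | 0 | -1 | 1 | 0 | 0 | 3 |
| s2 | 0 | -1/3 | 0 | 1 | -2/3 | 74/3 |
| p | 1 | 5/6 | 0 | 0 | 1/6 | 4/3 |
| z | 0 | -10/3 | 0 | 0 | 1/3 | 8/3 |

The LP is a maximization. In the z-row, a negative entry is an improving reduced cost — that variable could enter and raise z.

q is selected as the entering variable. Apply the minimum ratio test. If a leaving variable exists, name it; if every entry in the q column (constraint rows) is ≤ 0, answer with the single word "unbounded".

Ratios: row 1 (s1): entry -1 ≤ 0, skip; row 2 (s2): entry -1/3 ≤ 0, skip; row 3 (p): (4/3)/(5/6) = 8/5.
Minimum ratio is in the p row, so p leaves.

p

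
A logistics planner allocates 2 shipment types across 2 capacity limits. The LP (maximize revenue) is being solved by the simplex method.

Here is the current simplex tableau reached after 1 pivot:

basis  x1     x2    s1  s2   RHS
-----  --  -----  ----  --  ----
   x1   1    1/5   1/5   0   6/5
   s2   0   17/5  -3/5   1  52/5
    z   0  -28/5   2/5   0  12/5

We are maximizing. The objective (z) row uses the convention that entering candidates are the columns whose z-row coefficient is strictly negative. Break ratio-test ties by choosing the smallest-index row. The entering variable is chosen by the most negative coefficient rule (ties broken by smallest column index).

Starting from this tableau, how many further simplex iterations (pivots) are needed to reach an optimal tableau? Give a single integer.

pivot: x2 in, s2 out → z = 332/17
pivot: s1 in, x1 out → z = 21
No improving column remains; optimal.

2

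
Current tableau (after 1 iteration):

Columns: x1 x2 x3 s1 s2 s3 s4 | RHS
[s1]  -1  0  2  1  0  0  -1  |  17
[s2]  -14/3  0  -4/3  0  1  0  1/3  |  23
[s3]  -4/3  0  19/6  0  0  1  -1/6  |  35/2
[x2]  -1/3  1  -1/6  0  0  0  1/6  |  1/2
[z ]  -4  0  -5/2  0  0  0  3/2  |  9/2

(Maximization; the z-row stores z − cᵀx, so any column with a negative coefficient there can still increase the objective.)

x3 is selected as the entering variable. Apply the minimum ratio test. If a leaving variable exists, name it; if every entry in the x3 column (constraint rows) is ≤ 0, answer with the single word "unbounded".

Ratios: row 1 (s1): 17/2 = 17/2; row 2 (s2): entry -4/3 ≤ 0, skip; row 3 (s3): (35/2)/(19/6) = 105/19; row 4 (x2): entry -1/6 ≤ 0, skip.
Minimum ratio is in the s3 row, so s3 leaves.

s3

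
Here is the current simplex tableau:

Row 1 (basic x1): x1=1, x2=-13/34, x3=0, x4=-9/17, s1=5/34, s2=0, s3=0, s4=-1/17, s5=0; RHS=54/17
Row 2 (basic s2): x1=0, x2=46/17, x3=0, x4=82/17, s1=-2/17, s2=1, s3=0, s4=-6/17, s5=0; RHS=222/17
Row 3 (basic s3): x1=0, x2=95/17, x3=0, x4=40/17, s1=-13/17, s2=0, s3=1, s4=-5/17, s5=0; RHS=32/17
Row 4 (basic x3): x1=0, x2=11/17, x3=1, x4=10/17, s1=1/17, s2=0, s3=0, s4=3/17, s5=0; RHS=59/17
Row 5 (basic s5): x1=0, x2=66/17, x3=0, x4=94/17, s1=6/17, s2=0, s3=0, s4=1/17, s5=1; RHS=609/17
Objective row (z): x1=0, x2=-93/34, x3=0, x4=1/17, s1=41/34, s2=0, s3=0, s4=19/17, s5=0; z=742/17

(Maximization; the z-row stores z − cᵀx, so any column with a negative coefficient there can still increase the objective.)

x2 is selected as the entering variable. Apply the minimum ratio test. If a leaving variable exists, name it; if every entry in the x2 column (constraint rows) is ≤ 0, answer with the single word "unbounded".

s3

Ratios: row 1 (x1): entry -13/34 ≤ 0, skip; row 2 (s2): (222/17)/(46/17) = 111/23; row 3 (s3): (32/17)/(95/17) = 32/95; row 4 (x3): (59/17)/(11/17) = 59/11; row 5 (s5): (609/17)/(66/17) = 203/22.
Minimum ratio is in the s3 row, so s3 leaves.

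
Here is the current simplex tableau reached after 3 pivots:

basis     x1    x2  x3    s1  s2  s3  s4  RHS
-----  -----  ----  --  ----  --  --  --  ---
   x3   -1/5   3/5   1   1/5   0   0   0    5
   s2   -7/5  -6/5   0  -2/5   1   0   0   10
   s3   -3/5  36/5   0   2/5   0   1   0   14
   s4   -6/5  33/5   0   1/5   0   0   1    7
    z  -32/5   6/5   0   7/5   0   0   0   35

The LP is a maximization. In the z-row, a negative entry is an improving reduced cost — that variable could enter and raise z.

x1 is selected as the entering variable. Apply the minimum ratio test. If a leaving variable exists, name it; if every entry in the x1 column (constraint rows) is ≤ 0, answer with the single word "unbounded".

unbounded

x1-column entries: row 1: -1/5, row 2: -7/5, row 3: -3/5, row 4: -6/5. All ≤ 0, so x1 can increase without bound; the LP is unbounded in this direction.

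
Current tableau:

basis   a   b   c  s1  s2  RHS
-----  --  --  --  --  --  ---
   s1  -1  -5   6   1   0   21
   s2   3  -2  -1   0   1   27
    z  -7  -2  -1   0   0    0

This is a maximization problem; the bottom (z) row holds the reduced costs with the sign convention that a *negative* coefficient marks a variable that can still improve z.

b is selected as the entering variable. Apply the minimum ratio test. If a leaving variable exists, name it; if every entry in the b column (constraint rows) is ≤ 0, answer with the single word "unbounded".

unbounded

b-column entries: row 1: -5, row 2: -2. All ≤ 0, so b can increase without bound; the LP is unbounded in this direction.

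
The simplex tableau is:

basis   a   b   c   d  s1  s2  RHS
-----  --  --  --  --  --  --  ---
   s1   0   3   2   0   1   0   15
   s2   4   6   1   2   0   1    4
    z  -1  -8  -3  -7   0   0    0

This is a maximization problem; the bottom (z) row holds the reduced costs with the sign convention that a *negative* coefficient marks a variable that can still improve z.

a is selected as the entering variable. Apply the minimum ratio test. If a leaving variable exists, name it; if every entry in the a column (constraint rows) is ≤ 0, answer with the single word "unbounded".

s2

Ratios: row 1 (s1): entry 0 ≤ 0, skip; row 2 (s2): 4/4 = 1.
Minimum ratio is in the s2 row, so s2 leaves.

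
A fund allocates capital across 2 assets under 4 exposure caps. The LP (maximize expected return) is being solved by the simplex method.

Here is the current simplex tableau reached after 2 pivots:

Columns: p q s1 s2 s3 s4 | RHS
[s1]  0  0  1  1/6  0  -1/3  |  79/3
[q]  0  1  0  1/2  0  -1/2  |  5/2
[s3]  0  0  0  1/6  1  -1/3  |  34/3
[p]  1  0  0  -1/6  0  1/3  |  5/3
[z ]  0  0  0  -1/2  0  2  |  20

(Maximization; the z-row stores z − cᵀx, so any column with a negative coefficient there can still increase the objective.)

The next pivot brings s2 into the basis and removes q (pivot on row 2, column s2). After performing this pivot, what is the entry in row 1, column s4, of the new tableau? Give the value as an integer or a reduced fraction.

Pivot element is row 2, column s2: 1/2.
Normalize row 2: new (row 2, s4) = (-1/2)/(1/2) = -1.
row 1 ← row 1 − (1/6)·(new row 2): -1/3 − (1/6)·(-1) = -1/6.

-1/6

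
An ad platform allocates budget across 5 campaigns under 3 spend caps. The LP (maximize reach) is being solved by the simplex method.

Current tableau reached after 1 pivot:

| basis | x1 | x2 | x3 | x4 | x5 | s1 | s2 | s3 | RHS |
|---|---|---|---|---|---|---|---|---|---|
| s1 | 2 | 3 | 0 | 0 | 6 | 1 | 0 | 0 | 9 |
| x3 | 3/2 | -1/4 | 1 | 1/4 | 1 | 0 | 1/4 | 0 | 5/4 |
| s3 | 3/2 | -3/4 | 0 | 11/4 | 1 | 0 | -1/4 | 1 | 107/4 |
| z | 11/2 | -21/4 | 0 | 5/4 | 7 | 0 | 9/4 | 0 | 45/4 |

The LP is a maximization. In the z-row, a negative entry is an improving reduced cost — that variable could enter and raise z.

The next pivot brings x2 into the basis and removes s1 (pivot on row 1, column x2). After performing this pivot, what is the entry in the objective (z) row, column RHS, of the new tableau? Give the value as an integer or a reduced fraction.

Pivot element is row 1, column x2: 3.
Normalize row 1: new (row 1, RHS) = 9/3 = 3.
z-row ← z-row − (-21/4)·(new row 1): 45/4 − (-21/4)·3 = 27.

27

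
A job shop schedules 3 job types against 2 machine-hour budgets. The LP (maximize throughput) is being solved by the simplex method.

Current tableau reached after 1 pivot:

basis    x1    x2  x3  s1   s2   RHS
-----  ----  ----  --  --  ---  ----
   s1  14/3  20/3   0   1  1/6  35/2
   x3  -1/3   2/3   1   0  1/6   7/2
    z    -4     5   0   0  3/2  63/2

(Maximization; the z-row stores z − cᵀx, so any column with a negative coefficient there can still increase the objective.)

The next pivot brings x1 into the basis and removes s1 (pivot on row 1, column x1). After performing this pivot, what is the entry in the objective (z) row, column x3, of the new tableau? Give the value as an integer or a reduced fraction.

0

Pivot element is row 1, column x1: 14/3.
Normalize row 1: new (row 1, x3) = 0/(14/3) = 0.
z-row ← z-row − (-4)·(new row 1): 0 − (-4)·0 = 0.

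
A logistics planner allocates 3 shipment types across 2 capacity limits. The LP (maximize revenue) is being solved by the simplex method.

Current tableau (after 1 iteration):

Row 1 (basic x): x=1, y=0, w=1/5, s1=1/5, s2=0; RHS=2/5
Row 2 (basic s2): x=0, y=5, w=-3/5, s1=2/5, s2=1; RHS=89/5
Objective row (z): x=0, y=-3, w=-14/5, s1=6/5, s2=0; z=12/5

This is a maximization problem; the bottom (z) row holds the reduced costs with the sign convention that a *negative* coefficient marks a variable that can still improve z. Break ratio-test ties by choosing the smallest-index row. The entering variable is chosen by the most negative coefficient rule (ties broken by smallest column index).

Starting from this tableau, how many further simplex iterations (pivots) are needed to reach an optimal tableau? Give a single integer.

2

pivot: y in, s2 out → z = 327/25
pivot: w in, x out → z = 97/5
No improving column remains; optimal.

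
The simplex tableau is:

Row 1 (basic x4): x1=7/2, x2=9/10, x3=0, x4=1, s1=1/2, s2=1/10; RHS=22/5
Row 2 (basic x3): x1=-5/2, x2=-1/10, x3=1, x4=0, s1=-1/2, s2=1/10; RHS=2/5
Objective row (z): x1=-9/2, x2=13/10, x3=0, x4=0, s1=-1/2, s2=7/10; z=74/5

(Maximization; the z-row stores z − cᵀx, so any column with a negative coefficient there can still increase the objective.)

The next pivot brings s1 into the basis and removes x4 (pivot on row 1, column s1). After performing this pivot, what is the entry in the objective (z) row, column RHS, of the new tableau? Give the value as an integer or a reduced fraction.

96/5

Pivot element is row 1, column s1: 1/2.
Normalize row 1: new (row 1, RHS) = (22/5)/(1/2) = 44/5.
z-row ← z-row − (-1/2)·(new row 1): 74/5 − (-1/2)·(44/5) = 96/5.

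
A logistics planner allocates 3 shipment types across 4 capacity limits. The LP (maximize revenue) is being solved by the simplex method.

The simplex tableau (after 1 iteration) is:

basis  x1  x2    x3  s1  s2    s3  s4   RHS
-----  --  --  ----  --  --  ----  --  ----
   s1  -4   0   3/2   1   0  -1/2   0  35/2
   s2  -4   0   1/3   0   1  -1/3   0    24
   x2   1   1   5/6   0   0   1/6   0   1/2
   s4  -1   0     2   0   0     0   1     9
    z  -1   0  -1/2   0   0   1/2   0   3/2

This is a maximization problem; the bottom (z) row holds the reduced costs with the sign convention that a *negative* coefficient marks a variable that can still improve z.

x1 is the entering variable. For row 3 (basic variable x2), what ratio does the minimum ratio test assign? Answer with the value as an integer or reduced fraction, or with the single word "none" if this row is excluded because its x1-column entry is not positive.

1/2

Ratio = RHS / (x1 entry) = (1/2) / 1 = 1/2.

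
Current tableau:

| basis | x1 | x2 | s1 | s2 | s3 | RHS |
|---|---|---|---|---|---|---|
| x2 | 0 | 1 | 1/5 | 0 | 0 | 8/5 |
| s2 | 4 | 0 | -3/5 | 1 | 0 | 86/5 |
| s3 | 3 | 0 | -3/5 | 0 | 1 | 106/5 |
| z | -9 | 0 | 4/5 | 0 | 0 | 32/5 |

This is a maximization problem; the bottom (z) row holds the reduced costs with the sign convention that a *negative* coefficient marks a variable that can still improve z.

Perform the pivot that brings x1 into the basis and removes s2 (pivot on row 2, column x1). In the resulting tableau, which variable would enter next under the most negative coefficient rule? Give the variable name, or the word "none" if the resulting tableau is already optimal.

s1

Pivot element 4. New z-row = old z-row − (-9)·(row 2/4).
Updated z-row coefficients: x1: 0, x2: 0, s1: -11/20, s2: 9/4, s3: 0.
The most negative is -11/20 in column s1, so s1 would enter next.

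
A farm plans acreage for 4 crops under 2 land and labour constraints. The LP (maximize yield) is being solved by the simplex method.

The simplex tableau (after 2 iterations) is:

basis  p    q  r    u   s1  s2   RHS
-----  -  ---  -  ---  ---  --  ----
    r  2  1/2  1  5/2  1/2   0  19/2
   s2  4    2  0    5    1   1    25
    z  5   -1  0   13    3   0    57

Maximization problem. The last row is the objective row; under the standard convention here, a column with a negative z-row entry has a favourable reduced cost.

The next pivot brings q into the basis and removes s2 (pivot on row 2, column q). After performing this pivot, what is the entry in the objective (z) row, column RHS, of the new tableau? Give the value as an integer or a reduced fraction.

139/2

Pivot element is row 2, column q: 2.
Normalize row 2: new (row 2, RHS) = 25/2 = 25/2.
z-row ← z-row − (-1)·(new row 2): 57 − (-1)·(25/2) = 139/2.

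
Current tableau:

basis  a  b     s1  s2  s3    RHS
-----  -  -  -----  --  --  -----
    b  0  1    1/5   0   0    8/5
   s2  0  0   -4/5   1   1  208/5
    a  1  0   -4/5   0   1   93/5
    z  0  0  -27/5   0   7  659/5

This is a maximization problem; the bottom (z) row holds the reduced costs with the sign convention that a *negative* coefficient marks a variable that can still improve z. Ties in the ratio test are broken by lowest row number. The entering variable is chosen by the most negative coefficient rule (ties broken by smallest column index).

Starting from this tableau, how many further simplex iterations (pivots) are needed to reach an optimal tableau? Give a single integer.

pivot: s1 in, b out → z = 175
No improving column remains; optimal.

1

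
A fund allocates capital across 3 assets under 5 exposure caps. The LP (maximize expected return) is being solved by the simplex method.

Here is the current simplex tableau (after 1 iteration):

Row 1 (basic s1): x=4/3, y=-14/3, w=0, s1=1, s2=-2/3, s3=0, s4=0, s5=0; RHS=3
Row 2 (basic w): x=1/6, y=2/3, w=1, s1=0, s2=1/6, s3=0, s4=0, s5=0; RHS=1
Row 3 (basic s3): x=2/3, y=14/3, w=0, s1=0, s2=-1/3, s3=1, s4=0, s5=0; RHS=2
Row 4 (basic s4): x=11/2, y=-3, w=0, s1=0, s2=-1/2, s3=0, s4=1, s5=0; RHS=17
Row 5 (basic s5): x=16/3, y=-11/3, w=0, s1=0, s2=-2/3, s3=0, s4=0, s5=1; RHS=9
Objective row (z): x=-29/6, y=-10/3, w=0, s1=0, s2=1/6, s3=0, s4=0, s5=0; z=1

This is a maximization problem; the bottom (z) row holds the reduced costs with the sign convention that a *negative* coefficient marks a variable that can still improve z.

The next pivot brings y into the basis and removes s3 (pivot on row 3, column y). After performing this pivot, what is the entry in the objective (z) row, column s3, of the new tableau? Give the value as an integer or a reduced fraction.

Pivot element is row 3, column y: 14/3.
Normalize row 3: new (row 3, s3) = 1/(14/3) = 3/14.
z-row ← z-row − (-10/3)·(new row 3): 0 − (-10/3)·(3/14) = 5/7.

5/7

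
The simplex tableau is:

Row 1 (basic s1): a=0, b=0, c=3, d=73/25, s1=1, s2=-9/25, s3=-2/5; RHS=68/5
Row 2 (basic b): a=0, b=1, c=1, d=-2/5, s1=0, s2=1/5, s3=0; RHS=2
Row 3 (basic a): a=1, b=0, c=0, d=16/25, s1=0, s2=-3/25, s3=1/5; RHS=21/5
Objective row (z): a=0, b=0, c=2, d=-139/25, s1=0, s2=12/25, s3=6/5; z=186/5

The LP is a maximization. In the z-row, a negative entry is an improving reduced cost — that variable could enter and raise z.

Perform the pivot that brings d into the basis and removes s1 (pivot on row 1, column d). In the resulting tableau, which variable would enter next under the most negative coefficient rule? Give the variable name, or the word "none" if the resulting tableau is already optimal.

s2

Pivot element 73/25. New z-row = old z-row − (-139/25)·(row 1/(73/25)).
Updated z-row coefficients: a: 0, b: 0, c: 563/73, d: 0, s1: 139/73, s2: -15/73, s3: 32/73.
The most negative is -15/73 in column s2, so s2 would enter next.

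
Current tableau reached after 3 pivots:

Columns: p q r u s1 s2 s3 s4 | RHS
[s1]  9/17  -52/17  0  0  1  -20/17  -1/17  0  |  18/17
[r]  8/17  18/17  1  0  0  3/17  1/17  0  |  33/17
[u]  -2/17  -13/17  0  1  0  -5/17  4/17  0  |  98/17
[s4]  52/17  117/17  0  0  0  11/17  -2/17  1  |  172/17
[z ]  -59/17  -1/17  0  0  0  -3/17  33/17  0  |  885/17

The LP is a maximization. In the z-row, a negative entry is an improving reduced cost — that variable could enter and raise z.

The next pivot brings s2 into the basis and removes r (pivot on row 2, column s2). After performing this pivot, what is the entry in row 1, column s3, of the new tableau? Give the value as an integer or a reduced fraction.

Pivot element is row 2, column s2: 3/17.
Normalize row 2: new (row 2, s3) = (1/17)/(3/17) = 1/3.
row 1 ← row 1 − (-20/17)·(new row 2): -1/17 − (-20/17)·(1/3) = 1/3.

1/3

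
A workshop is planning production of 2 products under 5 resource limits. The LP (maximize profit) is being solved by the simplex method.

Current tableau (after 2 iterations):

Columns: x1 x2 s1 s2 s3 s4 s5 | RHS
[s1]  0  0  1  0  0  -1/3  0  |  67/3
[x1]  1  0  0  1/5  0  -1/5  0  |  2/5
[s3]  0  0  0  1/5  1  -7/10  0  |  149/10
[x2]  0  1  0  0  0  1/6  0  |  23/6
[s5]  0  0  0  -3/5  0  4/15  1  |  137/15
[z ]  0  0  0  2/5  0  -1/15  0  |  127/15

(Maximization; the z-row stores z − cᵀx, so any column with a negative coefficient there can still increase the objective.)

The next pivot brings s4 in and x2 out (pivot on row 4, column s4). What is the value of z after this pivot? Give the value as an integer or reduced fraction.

10

Minimum ratio for s4: (23/6)/(1/6) = 23.
z changes by −(z-row coeff of s4)·ratio = −(-1/15)·23 = 23/15.
New z = 127/15 + (23/15) = 10.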